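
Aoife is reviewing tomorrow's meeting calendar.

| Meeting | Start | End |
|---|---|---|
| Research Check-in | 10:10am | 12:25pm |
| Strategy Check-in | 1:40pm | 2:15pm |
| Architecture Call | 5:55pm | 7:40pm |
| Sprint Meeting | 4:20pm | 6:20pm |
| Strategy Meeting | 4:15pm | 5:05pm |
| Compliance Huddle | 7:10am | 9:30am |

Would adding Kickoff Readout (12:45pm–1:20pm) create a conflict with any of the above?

No — it doesn't clash with anything

Compliance Huddle: ends 9:30am at or before Kickoff Readout starts 12:45pm → clear.
Research Check-in: ends 12:25pm at or before Kickoff Readout starts 12:45pm → clear.
Strategy Check-in: starts 1:40pm at or after Kickoff Readout ends 1:20pm → clear.
Strategy Meeting: starts 4:15pm at or after Kickoff Readout ends 1:20pm → clear.
Sprint Meeting: starts 4:20pm at or after Kickoff Readout ends 1:20pm → clear.
Architecture Call: starts 5:55pm at or after Kickoff Readout ends 1:20pm → clear.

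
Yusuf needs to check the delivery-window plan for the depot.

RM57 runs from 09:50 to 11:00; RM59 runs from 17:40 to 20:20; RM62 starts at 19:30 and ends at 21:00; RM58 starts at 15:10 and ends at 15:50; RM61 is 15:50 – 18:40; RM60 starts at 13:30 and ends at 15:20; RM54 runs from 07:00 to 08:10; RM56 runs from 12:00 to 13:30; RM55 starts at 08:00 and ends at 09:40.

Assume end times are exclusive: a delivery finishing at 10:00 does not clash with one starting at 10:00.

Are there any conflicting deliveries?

Two intervals overlap when each starts before the other ends.
Sorted by start: RM54, RM55, RM57, RM56, RM60, RM58, RM61, RM59, RM62.
RM55 starts before RM54 ends → RM54 and RM55 overlap.
That's a conflict, so the schedule is not conflict-free.

Yes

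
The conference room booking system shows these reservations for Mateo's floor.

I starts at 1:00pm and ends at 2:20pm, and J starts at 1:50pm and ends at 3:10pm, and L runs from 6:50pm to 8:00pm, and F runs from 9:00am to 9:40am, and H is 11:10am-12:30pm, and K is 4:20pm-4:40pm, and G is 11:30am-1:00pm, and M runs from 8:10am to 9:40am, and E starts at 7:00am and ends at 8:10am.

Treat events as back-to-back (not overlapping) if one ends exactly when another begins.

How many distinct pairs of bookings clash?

3

Sorted by start: E, M, F, H, G, I, J, K, L.
M starts exactly when E ends (back-to-back, no overlap), so nothing later overlaps E either.
F starts before M ends → M and F overlap.
H starts after M ends, so nothing later overlaps M either.
H starts after F ends, so nothing later overlaps F either.
G starts before H ends → H and G overlap.
I starts after H ends, so nothing later overlaps H either.
I starts exactly when G ends (back-to-back, no overlap), so nothing later overlaps G either.
J starts before I ends → I and J overlap.
K starts after I ends, so nothing later overlaps I either.
K starts after J ends, so nothing later overlaps J either.
L starts after K ends.
Overlapping pairs: F & M, G & H, I & J — 3 in total.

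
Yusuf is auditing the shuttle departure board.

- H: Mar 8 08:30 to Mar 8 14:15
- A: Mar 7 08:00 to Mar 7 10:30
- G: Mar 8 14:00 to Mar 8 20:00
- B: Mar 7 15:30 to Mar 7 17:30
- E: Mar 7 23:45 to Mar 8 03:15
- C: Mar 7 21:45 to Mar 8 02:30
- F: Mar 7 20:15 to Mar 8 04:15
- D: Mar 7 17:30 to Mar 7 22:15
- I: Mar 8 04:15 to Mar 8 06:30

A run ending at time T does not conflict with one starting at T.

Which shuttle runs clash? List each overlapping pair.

Sorted by start: A, B, D, F, C, E, I, H, G.
B starts after A ends — done with A.
D starts exactly when B ends (back-to-back, no overlap) — done with B.
F starts before D ends → D and F overlap.
C starts before D ends → D and C overlap.
E starts after D ends — done with D.
C starts before F ends → F and C overlap.
E starts before F ends → F and E overlap.
I starts exactly when F ends (back-to-back, no overlap) — done with F.
E starts before C ends → C and E overlap.
I starts after C ends — done with C.
I starts after E ends — done with E.
H starts after I ends — done with I.
G starts before H ends → H and G overlap.

C & D, C & E, C & F, D & F, E & F, G & H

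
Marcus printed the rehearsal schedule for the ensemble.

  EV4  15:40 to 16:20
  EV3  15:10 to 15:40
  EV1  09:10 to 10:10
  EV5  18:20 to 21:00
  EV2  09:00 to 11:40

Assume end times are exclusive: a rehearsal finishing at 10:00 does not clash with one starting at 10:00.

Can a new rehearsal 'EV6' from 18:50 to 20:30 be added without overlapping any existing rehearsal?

EV2: ends 11:40 at or before EV6 starts 18:50 → clear.
EV1: ends 10:10 at or before EV6 starts 18:50 → clear.
EV3: ends 15:40 at or before EV6 starts 18:50 → clear.
EV4: ends 16:20 at or before EV6 starts 18:50 → clear.
EV5: starts 18:20 before EV6 ends 20:30, and ends 21:00 after EV6 starts 18:50 → overlap.
EV6 overlaps EV5.

No — it overlaps EV5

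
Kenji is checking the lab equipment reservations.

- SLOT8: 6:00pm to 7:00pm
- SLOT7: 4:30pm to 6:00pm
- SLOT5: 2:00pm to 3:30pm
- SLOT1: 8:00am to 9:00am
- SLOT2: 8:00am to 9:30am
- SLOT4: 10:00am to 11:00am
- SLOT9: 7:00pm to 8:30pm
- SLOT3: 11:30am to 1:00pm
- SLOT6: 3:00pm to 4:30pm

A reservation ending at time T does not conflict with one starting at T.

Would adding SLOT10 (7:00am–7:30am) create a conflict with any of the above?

SLOT1: starts 8:00am at or after SLOT10 ends 7:30am → clear.
SLOT2: starts 8:00am at or after SLOT10 ends 7:30am → clear.
SLOT4: starts 10:00am at or after SLOT10 ends 7:30am → clear.
SLOT3: starts 11:30am at or after SLOT10 ends 7:30am → clear.
SLOT5: starts 2:00pm at or after SLOT10 ends 7:30am → clear.
SLOT6: starts 3:00pm at or after SLOT10 ends 7:30am → clear.
SLOT7: starts 4:30pm at or after SLOT10 ends 7:30am → clear.
SLOT8: starts 6:00pm at or after SLOT10 ends 7:30am → clear.
SLOT9: starts 7:00pm at or after SLOT10 ends 7:30am → clear.

No — it doesn't clash with anything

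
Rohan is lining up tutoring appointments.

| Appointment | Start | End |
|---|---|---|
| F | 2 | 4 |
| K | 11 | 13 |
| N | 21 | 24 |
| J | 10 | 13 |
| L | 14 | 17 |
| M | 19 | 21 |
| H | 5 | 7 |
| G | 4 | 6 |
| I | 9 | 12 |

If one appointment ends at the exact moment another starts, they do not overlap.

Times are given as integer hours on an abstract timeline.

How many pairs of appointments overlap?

Check each pair: they overlap iff neither finishes before the other starts.
Sorted by start: F, G, H, I, J, K, L, M, N.
G starts exactly when F ends (back-to-back, no overlap), so nothing later overlaps F either.
H starts before G ends → G and H overlap.
I starts after G ends, so nothing later overlaps G either.
I starts after H ends, so nothing later overlaps H either.
J starts before I ends → I and J overlap.
K starts before I ends → I and K overlap.
L starts after I ends, so nothing later overlaps I either.
K starts before J ends → J and K overlap.
L starts after J ends, so nothing later overlaps J either.
L starts after K ends, so nothing later overlaps K either.
M starts after L ends, so nothing later overlaps L either.
N starts exactly when M ends (back-to-back, no overlap).
Overlapping pairs: G & H, I & J, I & K, J & K — 4 in total.

4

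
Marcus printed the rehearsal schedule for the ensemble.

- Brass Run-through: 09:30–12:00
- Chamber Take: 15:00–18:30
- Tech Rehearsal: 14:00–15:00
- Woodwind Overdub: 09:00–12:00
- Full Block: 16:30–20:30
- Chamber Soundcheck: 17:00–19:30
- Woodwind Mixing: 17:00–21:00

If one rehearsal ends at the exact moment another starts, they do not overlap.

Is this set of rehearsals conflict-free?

Sorted by start: Woodwind Overdub, Brass Run-through, Tech Rehearsal, Chamber Take, Full Block, Woodwind Mixing, Chamber Soundcheck.
Brass Run-through starts before Woodwind Overdub ends → Woodwind Overdub and Brass Run-through overlap.
That's a conflict, so the schedule is not conflict-free.

No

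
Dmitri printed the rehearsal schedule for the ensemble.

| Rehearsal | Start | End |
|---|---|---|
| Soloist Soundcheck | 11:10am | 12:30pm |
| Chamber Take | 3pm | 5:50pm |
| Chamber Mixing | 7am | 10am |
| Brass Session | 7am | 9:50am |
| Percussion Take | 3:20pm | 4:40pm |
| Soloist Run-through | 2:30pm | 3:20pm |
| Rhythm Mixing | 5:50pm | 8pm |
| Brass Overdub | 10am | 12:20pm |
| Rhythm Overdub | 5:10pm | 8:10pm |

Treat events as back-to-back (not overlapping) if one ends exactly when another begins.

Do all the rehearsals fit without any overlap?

Sorted by start: Chamber Mixing, Brass Session, Brass Overdub, Soloist Soundcheck, Soloist Run-through, Chamber Take, Percussion Take, Rhythm Overdub, Rhythm Mixing.
Brass Session starts before Chamber Mixing ends → Chamber Mixing and Brass Session overlap.
That's a conflict, so the schedule is not conflict-free.

No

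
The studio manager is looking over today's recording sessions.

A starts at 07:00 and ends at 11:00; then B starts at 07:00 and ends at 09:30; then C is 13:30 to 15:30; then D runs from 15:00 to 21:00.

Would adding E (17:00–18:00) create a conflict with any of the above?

Yes — it overlaps D

A: ends 11:00 at or before E starts 17:00 → clear.
B: ends 09:30 at or before E starts 17:00 → clear.
C: ends 15:30 at or before E starts 17:00 → clear.
D: starts 15:00 before E ends 18:00, and ends 21:00 after E starts 17:00 → overlap.
E overlaps D.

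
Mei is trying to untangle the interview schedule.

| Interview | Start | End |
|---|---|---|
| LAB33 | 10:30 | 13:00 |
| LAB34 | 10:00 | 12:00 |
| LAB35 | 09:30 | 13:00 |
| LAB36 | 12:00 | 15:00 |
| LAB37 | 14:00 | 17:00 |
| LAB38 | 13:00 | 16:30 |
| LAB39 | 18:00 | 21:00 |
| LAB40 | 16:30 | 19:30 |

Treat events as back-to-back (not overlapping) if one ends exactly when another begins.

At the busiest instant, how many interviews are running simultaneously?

3

Sort all start/end points and keep a running count:
09:30 start LAB35 → 1
10:00 start LAB34 → 2
10:30 start LAB33 → 3
12:00 end LAB34 → 2
12:00 start LAB36 → 3
13:00 end LAB33 → 2
13:00 end LAB35 → 1
13:00 start LAB38 → 2
14:00 start LAB37 → 3
15:00 end LAB36 → 2
16:30 end LAB38 → 1
16:30 start LAB40 → 2
17:00 end LAB37 → 1
18:00 start LAB39 → 2
19:30 end LAB40 → 1
21:00 end LAB39 → 0
Peak is 3, at 10:30 (LAB33, LAB34, LAB35).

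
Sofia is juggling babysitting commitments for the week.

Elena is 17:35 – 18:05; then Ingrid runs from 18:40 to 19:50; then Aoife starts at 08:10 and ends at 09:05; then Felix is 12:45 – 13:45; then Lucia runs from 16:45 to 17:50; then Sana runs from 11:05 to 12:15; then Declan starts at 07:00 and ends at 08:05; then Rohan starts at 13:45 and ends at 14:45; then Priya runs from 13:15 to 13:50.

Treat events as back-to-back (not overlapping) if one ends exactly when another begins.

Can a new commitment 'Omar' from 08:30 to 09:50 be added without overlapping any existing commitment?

Declan: ends 08:05 at or before Omar starts 08:30 → clear.
Aoife: starts 08:10 before Omar ends 09:50, and ends 09:05 after Omar starts 08:30 → overlap.
Sana: starts 11:05 at or after Omar ends 09:50 → clear.
Felix: starts 12:45 at or after Omar ends 09:50 → clear.
Priya: starts 13:15 at or after Omar ends 09:50 → clear.
Rohan: starts 13:45 at or after Omar ends 09:50 → clear.
Lucia: starts 16:45 at or after Omar ends 09:50 → clear.
Elena: starts 17:35 at or after Omar ends 09:50 → clear.
Ingrid: starts 18:40 at or after Omar ends 09:50 → clear.
Omar overlaps Aoife.

No — it overlaps Aoife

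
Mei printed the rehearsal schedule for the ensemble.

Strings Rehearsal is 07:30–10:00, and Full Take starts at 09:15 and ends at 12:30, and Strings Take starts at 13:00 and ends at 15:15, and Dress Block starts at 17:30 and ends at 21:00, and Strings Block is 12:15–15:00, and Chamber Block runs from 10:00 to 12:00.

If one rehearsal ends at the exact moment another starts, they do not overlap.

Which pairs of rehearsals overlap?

Chamber Block & Full Take, Full Take & Strings Block, Full Take & Strings Rehearsal, Strings Block & Strings Take

Two intervals overlap when each starts before the other ends.
Sorted by start: Strings Rehearsal, Full Take, Chamber Block, Strings Block, Strings Take, Dress Block.
Full Take starts before Strings Rehearsal ends → Strings Rehearsal and Full Take overlap.
Chamber Block starts exactly when Strings Rehearsal ends (back-to-back, no overlap), so nothing later overlaps Strings Rehearsal either.
Chamber Block starts before Full Take ends → Full Take and Chamber Block overlap.
Strings Block starts before Full Take ends → Full Take and Strings Block overlap.
Strings Take starts after Full Take ends, so nothing later overlaps Full Take either.
Strings Block starts after Chamber Block ends, so nothing later overlaps Chamber Block either.
Strings Take starts before Strings Block ends → Strings Block and Strings Take overlap.
Dress Block starts after Strings Block ends.
Dress Block starts after Strings Take ends.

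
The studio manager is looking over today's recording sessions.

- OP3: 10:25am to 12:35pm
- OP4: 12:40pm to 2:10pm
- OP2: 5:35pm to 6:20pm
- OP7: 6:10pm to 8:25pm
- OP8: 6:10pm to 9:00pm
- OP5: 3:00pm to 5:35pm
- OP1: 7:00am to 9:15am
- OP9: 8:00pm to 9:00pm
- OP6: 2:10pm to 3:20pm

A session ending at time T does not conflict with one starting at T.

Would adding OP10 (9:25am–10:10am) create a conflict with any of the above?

OP1: ends 9:15am at or before OP10 starts 9:25am → clear.
OP3: starts 10:25am at or after OP10 ends 10:10am → clear.
OP4: starts 12:40pm at or after OP10 ends 10:10am → clear.
OP6: starts 2:10pm at or after OP10 ends 10:10am → clear.
OP5: starts 3:00pm at or after OP10 ends 10:10am → clear.
OP2: starts 5:35pm at or after OP10 ends 10:10am → clear.
OP7: starts 6:10pm at or after OP10 ends 10:10am → clear.
OP8: starts 6:10pm at or after OP10 ends 10:10am → clear.
OP9: starts 8:00pm at or after OP10 ends 10:10am → clear.

No — it doesn't clash with anything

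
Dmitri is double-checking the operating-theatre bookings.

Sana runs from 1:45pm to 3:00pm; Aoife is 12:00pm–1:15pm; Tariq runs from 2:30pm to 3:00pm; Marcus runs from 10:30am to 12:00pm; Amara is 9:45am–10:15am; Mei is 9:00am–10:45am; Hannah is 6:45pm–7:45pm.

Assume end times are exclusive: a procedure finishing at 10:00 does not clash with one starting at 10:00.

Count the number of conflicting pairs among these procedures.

Check each pair: they overlap iff neither finishes before the other starts.
Sorted by start: Mei, Amara, Marcus, Aoife, Sana, Tariq, Hannah.
Amara starts before Mei ends → Mei and Amara overlap.
Marcus starts before Mei ends → Mei and Marcus overlap.
Aoife starts after Mei ends, so nothing later overlaps Mei either.
Marcus starts after Amara ends, so nothing later overlaps Amara either.
Aoife starts exactly when Marcus ends (back-to-back, no overlap), so nothing later overlaps Marcus either.
Sana starts after Aoife ends, so nothing later overlaps Aoife either.
Tariq starts before Sana ends → Sana and Tariq overlap.
Hannah starts after Sana ends.
Hannah starts after Tariq ends.
Overlapping pairs: Amara & Mei, Marcus & Mei, Sana & Tariq — 3 in total.

3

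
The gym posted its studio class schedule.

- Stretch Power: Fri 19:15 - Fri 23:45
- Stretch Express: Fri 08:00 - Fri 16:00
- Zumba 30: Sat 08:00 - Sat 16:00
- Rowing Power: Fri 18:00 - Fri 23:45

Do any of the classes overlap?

Sorted by start: Stretch Express, Rowing Power, Stretch Power, Zumba 30.
Rowing Power starts after Stretch Express ends, so nothing later overlaps Stretch Express either.
Stretch Power starts before Rowing Power ends → Rowing Power and Stretch Power overlap.
That's a conflict, so the schedule is not conflict-free.

Yes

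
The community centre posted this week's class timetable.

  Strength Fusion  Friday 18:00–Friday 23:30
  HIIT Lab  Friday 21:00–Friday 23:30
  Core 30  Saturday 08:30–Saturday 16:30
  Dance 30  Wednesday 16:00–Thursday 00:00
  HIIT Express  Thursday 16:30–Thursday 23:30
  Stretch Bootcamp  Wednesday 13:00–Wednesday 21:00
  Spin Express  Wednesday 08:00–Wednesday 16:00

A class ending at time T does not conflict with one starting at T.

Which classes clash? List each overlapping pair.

Dance 30 & Stretch Bootcamp, HIIT Lab & Strength Fusion, Spin Express & Stretch Bootcamp

Sorted by start: Spin Express, Stretch Bootcamp, Dance 30, HIIT Express, Strength Fusion, HIIT Lab, Core 30.
Stretch Bootcamp starts before Spin Express ends → Spin Express and Stretch Bootcamp overlap.
Dance 30 starts exactly when Spin Express ends (back-to-back, no overlap); Spin Express is clear from here.
Dance 30 starts before Stretch Bootcamp ends → Stretch Bootcamp and Dance 30 overlap.
HIIT Express starts after Stretch Bootcamp ends; Stretch Bootcamp is clear from here.
HIIT Express starts after Dance 30 ends; Dance 30 is clear from here.
Strength Fusion starts after HIIT Express ends; HIIT Express is clear from here.
HIIT Lab starts before Strength Fusion ends → Strength Fusion and HIIT Lab overlap.
Core 30 starts after Strength Fusion ends.
Core 30 starts after HIIT Lab ends.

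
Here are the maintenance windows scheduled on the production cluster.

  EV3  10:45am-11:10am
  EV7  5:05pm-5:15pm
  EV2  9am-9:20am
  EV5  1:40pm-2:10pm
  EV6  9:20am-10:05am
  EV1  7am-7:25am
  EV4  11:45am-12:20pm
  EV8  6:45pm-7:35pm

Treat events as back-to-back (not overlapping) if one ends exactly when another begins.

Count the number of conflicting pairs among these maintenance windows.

Sorted by start: EV1, EV2, EV6, EV3, EV4, EV5, EV7, EV8.
EV2 starts after EV1 ends — done with EV1.
EV6 starts exactly when EV2 ends (back-to-back, no overlap) — done with EV2.
EV3 starts after EV6 ends — done with EV6.
EV4 starts after EV3 ends — done with EV3.
EV5 starts after EV4 ends — done with EV4.
EV7 starts after EV5 ends — done with EV5.
EV8 starts after EV7 ends.
No pair overlaps.

0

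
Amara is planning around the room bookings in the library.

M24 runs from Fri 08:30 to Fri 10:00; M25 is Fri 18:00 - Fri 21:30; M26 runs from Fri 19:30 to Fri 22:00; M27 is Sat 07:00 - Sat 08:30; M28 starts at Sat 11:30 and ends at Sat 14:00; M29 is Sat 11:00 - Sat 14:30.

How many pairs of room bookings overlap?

Check each pair: they overlap iff neither finishes before the other starts.
Sorted by start: M24, M25, M26, M27, M29, M28.
M25 starts after M24 ends, so M24 has no further overlaps.
M26 starts before M25 ends → M25 and M26 overlap.
M27 starts after M25 ends, so M25 has no further overlaps.
M27 starts after M26 ends, so M26 has no further overlaps.
M29 starts after M27 ends, so M27 has no further overlaps.
M28 starts before M29 ends → M29 and M28 overlap.
Overlapping pairs: M25 & M26, M28 & M29 — 2 in total.

2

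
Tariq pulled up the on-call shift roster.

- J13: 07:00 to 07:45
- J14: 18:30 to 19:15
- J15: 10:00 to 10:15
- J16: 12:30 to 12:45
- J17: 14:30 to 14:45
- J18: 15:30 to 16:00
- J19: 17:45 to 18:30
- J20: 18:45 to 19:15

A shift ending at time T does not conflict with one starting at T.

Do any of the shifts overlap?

Sorted by start: J13, J15, J16, J17, J18, J19, J14, J20.
J15 starts after J13 ends, so nothing later overlaps J13 either.
J16 starts after J15 ends, so nothing later overlaps J15 either.
J17 starts after J16 ends, so nothing later overlaps J16 either.
J18 starts after J17 ends, so nothing later overlaps J17 either.
J19 starts after J18 ends, so nothing later overlaps J18 either.
J14 starts exactly when J19 ends (back-to-back, no overlap), so nothing later overlaps J19 either.
J20 starts before J14 ends → J14 and J20 overlap.
That's a conflict, so the schedule is not conflict-free.

Yes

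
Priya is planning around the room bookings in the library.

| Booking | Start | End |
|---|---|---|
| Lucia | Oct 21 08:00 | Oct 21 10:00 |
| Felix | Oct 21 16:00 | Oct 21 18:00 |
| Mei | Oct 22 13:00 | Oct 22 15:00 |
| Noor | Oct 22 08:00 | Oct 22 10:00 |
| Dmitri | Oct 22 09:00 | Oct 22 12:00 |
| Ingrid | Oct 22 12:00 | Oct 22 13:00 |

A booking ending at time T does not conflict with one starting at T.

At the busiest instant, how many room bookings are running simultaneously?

2

Sweep the timeline, counting +1 at each start and −1 at each end (ends before starts at a tie):
Oct 21 08:00 start Lucia → 1
Oct 21 10:00 end Lucia → 0
Oct 21 16:00 start Felix → 1
Oct 21 18:00 end Felix → 0
Oct 22 08:00 start Noor → 1
Oct 22 09:00 start Dmitri → 2
Oct 22 10:00 end Noor → 1
Oct 22 12:00 end Dmitri → 0
Oct 22 12:00 start Ingrid → 1
Oct 22 13:00 end Ingrid → 0
Oct 22 13:00 start Mei → 1
Oct 22 15:00 end Mei → 0
Peak is 2, at Oct 22 09:00 (Dmitri, Noor).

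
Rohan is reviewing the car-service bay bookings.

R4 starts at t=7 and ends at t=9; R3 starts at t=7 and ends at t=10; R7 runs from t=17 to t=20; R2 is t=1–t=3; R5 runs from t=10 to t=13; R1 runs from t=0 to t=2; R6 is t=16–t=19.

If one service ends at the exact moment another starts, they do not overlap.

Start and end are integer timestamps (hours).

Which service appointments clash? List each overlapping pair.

Sorted by start: R1, R2, R3, R4, R5, R6, R7.
R2 starts before R1 ends → R1 and R2 overlap.
R3 starts after R1 ends; R1 is clear from here.
R3 starts after R2 ends; R2 is clear from here.
R4 starts before R3 ends → R3 and R4 overlap.
R5 starts exactly when R3 ends (back-to-back, no overlap); R3 is clear from here.
R5 starts after R4 ends; R4 is clear from here.
R6 starts after R5 ends; R5 is clear from here.
R7 starts before R6 ends → R6 and R7 overlap.

R1 & R2, R3 & R4, R6 & R7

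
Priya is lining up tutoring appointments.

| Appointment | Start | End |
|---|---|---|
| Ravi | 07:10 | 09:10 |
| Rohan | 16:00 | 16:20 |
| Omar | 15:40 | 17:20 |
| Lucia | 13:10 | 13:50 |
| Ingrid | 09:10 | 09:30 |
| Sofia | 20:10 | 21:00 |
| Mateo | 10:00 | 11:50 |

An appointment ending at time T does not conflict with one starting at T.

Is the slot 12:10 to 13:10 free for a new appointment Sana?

Yes — the slot is free

Ravi: ends 09:10 at or before Sana starts 12:10 → clear.
Ingrid: ends 09:30 at or before Sana starts 12:10 → clear.
Mateo: ends 11:50 at or before Sana starts 12:10 → clear.
Lucia: starts 13:10 at or after Sana ends 13:10 → clear.
Omar: starts 15:40 at or after Sana ends 13:10 → clear.
Rohan: starts 16:00 at or after Sana ends 13:10 → clear.
Sofia: starts 20:10 at or after Sana ends 13:10 → clear.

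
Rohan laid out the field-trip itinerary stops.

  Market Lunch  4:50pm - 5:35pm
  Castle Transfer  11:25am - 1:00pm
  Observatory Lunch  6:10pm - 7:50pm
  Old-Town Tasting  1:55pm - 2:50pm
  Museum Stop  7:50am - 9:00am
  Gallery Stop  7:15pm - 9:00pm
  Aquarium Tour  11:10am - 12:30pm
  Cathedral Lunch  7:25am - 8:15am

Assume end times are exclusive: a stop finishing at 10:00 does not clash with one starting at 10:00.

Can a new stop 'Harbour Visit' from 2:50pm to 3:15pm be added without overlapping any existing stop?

Cathedral Lunch: ends 8:15am at or before Harbour Visit starts 2:50pm → clear.
Museum Stop: ends 9:00am at or before Harbour Visit starts 2:50pm → clear.
Aquarium Tour: ends 12:30pm at or before Harbour Visit starts 2:50pm → clear.
Castle Transfer: ends 1:00pm at or before Harbour Visit starts 2:50pm → clear.
Old-Town Tasting: ends 2:50pm at or before Harbour Visit starts 2:50pm → clear.
Market Lunch: starts 4:50pm at or after Harbour Visit ends 3:15pm → clear.
Observatory Lunch: starts 6:10pm at or after Harbour Visit ends 3:15pm → clear.
Gallery Stop: starts 7:15pm at or after Harbour Visit ends 3:15pm → clear.

Yes — the slot is free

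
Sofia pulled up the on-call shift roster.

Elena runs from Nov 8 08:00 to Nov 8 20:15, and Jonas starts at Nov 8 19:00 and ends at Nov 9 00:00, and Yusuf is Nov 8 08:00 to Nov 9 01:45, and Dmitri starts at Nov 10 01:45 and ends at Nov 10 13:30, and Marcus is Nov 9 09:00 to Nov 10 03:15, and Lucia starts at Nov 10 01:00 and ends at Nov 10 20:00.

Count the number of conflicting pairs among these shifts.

6

Sorted by start: Yusuf, Elena, Jonas, Marcus, Lucia, Dmitri.
Elena starts before Yusuf ends → Yusuf and Elena overlap.
Jonas starts before Yusuf ends → Yusuf and Jonas overlap.
Marcus starts after Yusuf ends — done with Yusuf.
Jonas starts before Elena ends → Elena and Jonas overlap.
Marcus starts after Elena ends — done with Elena.
Marcus starts after Jonas ends — done with Jonas.
Lucia starts before Marcus ends → Marcus and Lucia overlap.
Dmitri starts before Marcus ends → Marcus and Dmitri overlap.
Dmitri starts before Lucia ends → Lucia and Dmitri overlap.
Overlapping pairs: Dmitri & Lucia, Dmitri & Marcus, Elena & Jonas, Elena & Yusuf, Jonas & Yusuf, Lucia & Marcus — 6 in total.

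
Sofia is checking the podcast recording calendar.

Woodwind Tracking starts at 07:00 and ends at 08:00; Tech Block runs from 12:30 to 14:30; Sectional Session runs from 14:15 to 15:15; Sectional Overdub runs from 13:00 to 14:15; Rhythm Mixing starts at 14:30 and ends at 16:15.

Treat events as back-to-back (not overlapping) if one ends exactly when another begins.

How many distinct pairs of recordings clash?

Two intervals overlap when each starts before the other ends.
Sorted by start: Woodwind Tracking, Tech Block, Sectional Overdub, Sectional Session, Rhythm Mixing.
Tech Block starts after Woodwind Tracking ends, so nothing later overlaps Woodwind Tracking either.
Sectional Overdub starts before Tech Block ends → Tech Block and Sectional Overdub overlap.
Sectional Session starts before Tech Block ends → Tech Block and Sectional Session overlap.
Rhythm Mixing starts exactly when Tech Block ends (back-to-back, no overlap).
Sectional Session starts exactly when Sectional Overdub ends (back-to-back, no overlap), so nothing later overlaps Sectional Overdub either.
Rhythm Mixing starts before Sectional Session ends → Sectional Session and Rhythm Mixing overlap.
Overlapping pairs: Rhythm Mixing & Sectional Session, Sectional Overdub & Tech Block, Sectional Session & Tech Block — 3 in total.

3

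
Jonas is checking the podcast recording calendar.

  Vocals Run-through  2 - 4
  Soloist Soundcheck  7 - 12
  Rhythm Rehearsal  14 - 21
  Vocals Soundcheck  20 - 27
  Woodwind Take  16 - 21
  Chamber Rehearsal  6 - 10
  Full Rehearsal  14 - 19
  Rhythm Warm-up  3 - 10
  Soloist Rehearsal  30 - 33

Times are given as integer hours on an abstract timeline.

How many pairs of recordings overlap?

Sorted by start: Vocals Run-through, Rhythm Warm-up, Chamber Rehearsal, Soloist Soundcheck, Full Rehearsal, Rhythm Rehearsal, Woodwind Take, Vocals Soundcheck, Soloist Rehearsal.
Rhythm Warm-up starts before Vocals Run-through ends → Vocals Run-through and Rhythm Warm-up overlap.
Chamber Rehearsal starts after Vocals Run-through ends, so Vocals Run-through has no further overlaps.
Chamber Rehearsal starts before Rhythm Warm-up ends → Rhythm Warm-up and Chamber Rehearsal overlap.
Soloist Soundcheck starts before Rhythm Warm-up ends → Rhythm Warm-up and Soloist Soundcheck overlap.
Full Rehearsal starts after Rhythm Warm-up ends, so Rhythm Warm-up has no further overlaps.
Soloist Soundcheck starts before Chamber Rehearsal ends → Chamber Rehearsal and Soloist Soundcheck overlap.
Full Rehearsal starts after Chamber Rehearsal ends, so Chamber Rehearsal has no further overlaps.
Full Rehearsal starts after Soloist Soundcheck ends, so Soloist Soundcheck has no further overlaps.
Rhythm Rehearsal starts before Full Rehearsal ends → Full Rehearsal and Rhythm Rehearsal overlap.
Woodwind Take starts before Full Rehearsal ends → Full Rehearsal and Woodwind Take overlap.
Vocals Soundcheck starts after Full Rehearsal ends, so Full Rehearsal has no further overlaps.
Woodwind Take starts before Rhythm Rehearsal ends → Rhythm Rehearsal and Woodwind Take overlap.
Vocals Soundcheck starts before Rhythm Rehearsal ends → Rhythm Rehearsal and Vocals Soundcheck overlap.
Soloist Rehearsal starts after Rhythm Rehearsal ends.
Vocals Soundcheck starts before Woodwind Take ends → Woodwind Take and Vocals Soundcheck overlap.
Soloist Rehearsal starts after Woodwind Take ends.
Soloist Rehearsal starts after Vocals Soundcheck ends.
Overlapping pairs: Chamber Rehearsal & Rhythm Warm-up, Chamber Rehearsal & Soloist Soundcheck, Full Rehearsal & Rhythm Rehearsal, Full Rehearsal & Woodwind Take, Rhythm Rehearsal & Vocals Soundcheck, Rhythm Rehearsal & Woodwind Take, Rhythm Warm-up & Soloist Soundcheck, Rhythm Warm-up & Vocals Run-through, Vocals Soundcheck & Woodwind Take — 9 in total.

9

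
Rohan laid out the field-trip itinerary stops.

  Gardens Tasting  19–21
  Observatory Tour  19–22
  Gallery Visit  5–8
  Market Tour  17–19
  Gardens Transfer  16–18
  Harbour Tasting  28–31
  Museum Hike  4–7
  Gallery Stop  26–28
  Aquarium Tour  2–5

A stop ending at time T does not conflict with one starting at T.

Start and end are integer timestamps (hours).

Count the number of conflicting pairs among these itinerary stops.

Check each pair: they overlap iff neither finishes before the other starts.
Sorted by start: Aquarium Tour, Museum Hike, Gallery Visit, Gardens Transfer, Market Tour, Gardens Tasting, Observatory Tour, Gallery Stop, Harbour Tasting.
Museum Hike starts before Aquarium Tour ends → Aquarium Tour and Museum Hike overlap.
Gallery Visit starts exactly when Aquarium Tour ends (back-to-back, no overlap), so Aquarium Tour has no further overlaps.
Gallery Visit starts before Museum Hike ends → Museum Hike and Gallery Visit overlap.
Gardens Transfer starts after Museum Hike ends, so Museum Hike has no further overlaps.
Gardens Transfer starts after Gallery Visit ends, so Gallery Visit has no further overlaps.
Market Tour starts before Gardens Transfer ends → Gardens Transfer and Market Tour overlap.
Gardens Tasting starts after Gardens Transfer ends, so Gardens Transfer has no further overlaps.
Gardens Tasting starts exactly when Market Tour ends (back-to-back, no overlap), so Market Tour has no further overlaps.
Observatory Tour starts before Gardens Tasting ends → Gardens Tasting and Observatory Tour overlap.
Gallery Stop starts after Gardens Tasting ends, so Gardens Tasting has no further overlaps.
Gallery Stop starts after Observatory Tour ends, so Observatory Tour has no further overlaps.
Harbour Tasting starts exactly when Gallery Stop ends (back-to-back, no overlap).
Overlapping pairs: Aquarium Tour & Museum Hike, Gallery Visit & Museum Hike, Gardens Tasting & Observatory Tour, Gardens Transfer & Market Tour — 4 in total.

4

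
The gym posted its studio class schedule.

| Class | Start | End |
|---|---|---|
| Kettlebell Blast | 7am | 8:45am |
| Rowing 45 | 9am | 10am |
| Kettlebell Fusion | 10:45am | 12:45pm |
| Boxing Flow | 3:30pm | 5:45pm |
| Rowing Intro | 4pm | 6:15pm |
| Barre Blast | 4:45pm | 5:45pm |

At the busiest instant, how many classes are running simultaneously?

Sort all start/end points and keep a running count:
7am start Kettlebell Blast → 1
8:45am end Kettlebell Blast → 0
9am start Rowing 45 → 1
10am end Rowing 45 → 0
10:45am start Kettlebell Fusion → 1
12:45pm end Kettlebell Fusion → 0
3:30pm start Boxing Flow → 1
4pm start Rowing Intro → 2
4:45pm start Barre Blast → 3
5:45pm end Barre Blast → 2
5:45pm end Boxing Flow → 1
6:15pm end Rowing Intro → 0
Peak is 3, at 4:45pm (Barre Blast, Boxing Flow, Rowing Intro).

3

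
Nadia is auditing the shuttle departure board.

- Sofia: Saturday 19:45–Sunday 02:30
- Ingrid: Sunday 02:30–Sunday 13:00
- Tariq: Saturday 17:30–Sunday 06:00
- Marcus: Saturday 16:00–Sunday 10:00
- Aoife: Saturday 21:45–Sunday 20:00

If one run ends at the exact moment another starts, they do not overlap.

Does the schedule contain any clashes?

Yes

Sorted by start: Marcus, Tariq, Sofia, Aoife, Ingrid.
Tariq starts before Marcus ends → Marcus and Tariq overlap.
That's a conflict, so the schedule is not conflict-free.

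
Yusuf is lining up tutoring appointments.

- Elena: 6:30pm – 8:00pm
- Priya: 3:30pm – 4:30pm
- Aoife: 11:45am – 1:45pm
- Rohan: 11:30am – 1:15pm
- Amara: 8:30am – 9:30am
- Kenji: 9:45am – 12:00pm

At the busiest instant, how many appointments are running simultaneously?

Sweep the timeline, counting +1 at each start and −1 at each end (ends before starts at a tie):
8:30am start Amara → 1
9:30am end Amara → 0
9:45am start Kenji → 1
11:30am start Rohan → 2
11:45am start Aoife → 3
12:00pm end Kenji → 2
1:15pm end Rohan → 1
1:45pm end Aoife → 0
3:30pm start Priya → 1
4:30pm end Priya → 0
6:30pm start Elena → 1
8:00pm end Elena → 0
Peak is 3, at 11:45am (Aoife, Kenji, Rohan).

3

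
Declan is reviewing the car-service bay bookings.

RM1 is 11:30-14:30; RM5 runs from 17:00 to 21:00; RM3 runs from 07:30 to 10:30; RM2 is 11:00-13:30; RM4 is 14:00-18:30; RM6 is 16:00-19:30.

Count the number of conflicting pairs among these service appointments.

5

Sorted by start: RM3, RM2, RM1, RM4, RM6, RM5.
RM2 starts after RM3 ends, so nothing later overlaps RM3 either.
RM1 starts before RM2 ends → RM2 and RM1 overlap.
RM4 starts after RM2 ends, so nothing later overlaps RM2 either.
RM4 starts before RM1 ends → RM1 and RM4 overlap.
RM6 starts after RM1 ends, so nothing later overlaps RM1 either.
RM6 starts before RM4 ends → RM4 and RM6 overlap.
RM5 starts before RM4 ends → RM4 and RM5 overlap.
RM5 starts before RM6 ends → RM6 and RM5 overlap.
Overlapping pairs: RM1 & RM2, RM1 & RM4, RM4 & RM5, RM4 & RM6, RM5 & RM6 — 5 in total.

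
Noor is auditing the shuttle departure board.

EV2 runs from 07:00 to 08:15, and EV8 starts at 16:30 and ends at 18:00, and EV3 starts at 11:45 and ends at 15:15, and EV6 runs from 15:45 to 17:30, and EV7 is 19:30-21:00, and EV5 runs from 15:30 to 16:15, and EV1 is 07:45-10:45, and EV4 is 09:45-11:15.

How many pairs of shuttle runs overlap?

4

Sorted by start: EV2, EV1, EV4, EV3, EV5, EV6, EV8, EV7.
EV1 starts before EV2 ends → EV2 and EV1 overlap.
EV4 starts after EV2 ends, so EV2 has no further overlaps.
EV4 starts before EV1 ends → EV1 and EV4 overlap.
EV3 starts after EV1 ends, so EV1 has no further overlaps.
EV3 starts after EV4 ends, so EV4 has no further overlaps.
EV5 starts after EV3 ends, so EV3 has no further overlaps.
EV6 starts before EV5 ends → EV5 and EV6 overlap.
EV8 starts after EV5 ends, so EV5 has no further overlaps.
EV8 starts before EV6 ends → EV6 and EV8 overlap.
EV7 starts after EV6 ends.
EV7 starts after EV8 ends.
Overlapping pairs: EV1 & EV2, EV1 & EV4, EV5 & EV6, EV6 & EV8 — 4 in total.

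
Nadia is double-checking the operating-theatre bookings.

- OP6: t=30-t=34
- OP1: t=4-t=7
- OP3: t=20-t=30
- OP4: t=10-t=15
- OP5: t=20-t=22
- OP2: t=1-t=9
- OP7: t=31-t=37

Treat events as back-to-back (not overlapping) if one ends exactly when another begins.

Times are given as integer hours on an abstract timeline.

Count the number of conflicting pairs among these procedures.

3

Two intervals overlap when each starts before the other ends.
Sorted by start: OP2, OP1, OP4, OP3, OP5, OP6, OP7.
OP1 starts before OP2 ends → OP2 and OP1 overlap.
OP4 starts after OP2 ends; OP2 is clear from here.
OP4 starts after OP1 ends; OP1 is clear from here.
OP3 starts after OP4 ends; OP4 is clear from here.
OP5 starts before OP3 ends → OP3 and OP5 overlap.
OP6 starts exactly when OP3 ends (back-to-back, no overlap); OP3 is clear from here.
OP6 starts after OP5 ends; OP5 is clear from here.
OP7 starts before OP6 ends → OP6 and OP7 overlap.
Overlapping pairs: OP1 & OP2, OP3 & OP5, OP6 & OP7 — 3 in total.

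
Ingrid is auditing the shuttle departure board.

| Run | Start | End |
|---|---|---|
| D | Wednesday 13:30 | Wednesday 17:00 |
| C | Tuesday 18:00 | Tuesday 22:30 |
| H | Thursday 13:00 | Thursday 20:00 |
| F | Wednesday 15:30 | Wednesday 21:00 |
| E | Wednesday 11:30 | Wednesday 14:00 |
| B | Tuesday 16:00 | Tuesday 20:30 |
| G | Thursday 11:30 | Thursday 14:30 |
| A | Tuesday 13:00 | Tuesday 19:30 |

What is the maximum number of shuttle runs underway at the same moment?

3

Walk through starts and ends in time order (an end at T is processed before a start at T):
Tuesday 13:00 start A → 1
Tuesday 16:00 start B → 2
Tuesday 18:00 start C → 3
Tuesday 19:30 end A → 2
Tuesday 20:30 end B → 1
Tuesday 22:30 end C → 0
Wednesday 11:30 start E → 1
Wednesday 13:30 start D → 2
Wednesday 14:00 end E → 1
Wednesday 15:30 start F → 2
Wednesday 17:00 end D → 1
Wednesday 21:00 end F → 0
Thursday 11:30 start G → 1
Thursday 13:00 start H → 2
Thursday 14:30 end G → 1
Thursday 20:00 end H → 0
Peak is 3, at Tuesday 18:00 (A, B, C).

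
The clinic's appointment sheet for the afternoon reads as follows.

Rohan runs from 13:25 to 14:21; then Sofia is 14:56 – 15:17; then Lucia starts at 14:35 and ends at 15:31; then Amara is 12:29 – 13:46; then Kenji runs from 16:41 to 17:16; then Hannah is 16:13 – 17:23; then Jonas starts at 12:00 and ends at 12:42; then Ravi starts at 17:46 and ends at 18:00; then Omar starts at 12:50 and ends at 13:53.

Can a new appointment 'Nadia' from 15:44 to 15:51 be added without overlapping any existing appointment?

Yes — the slot is free

Jonas: ends 12:42 at or before Nadia starts 15:44 → clear.
Amara: ends 13:46 at or before Nadia starts 15:44 → clear.
Omar: ends 13:53 at or before Nadia starts 15:44 → clear.
Rohan: ends 14:21 at or before Nadia starts 15:44 → clear.
Lucia: ends 15:31 at or before Nadia starts 15:44 → clear.
Sofia: ends 15:17 at or before Nadia starts 15:44 → clear.
Hannah: starts 16:13 at or after Nadia ends 15:51 → clear.
Kenji: starts 16:41 at or after Nadia ends 15:51 → clear.
Ravi: starts 17:46 at or after Nadia ends 15:51 → clear.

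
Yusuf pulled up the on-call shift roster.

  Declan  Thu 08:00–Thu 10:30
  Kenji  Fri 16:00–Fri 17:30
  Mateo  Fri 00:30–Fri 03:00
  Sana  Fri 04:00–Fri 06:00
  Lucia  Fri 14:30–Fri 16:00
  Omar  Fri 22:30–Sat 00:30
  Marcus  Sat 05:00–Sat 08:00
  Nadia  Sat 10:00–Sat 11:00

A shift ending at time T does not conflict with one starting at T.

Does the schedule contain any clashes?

No

Two intervals overlap when each starts before the other ends.
Sorted by start: Declan, Mateo, Sana, Lucia, Kenji, Omar, Marcus, Nadia.
Mateo starts after Declan ends, so nothing later overlaps Declan either.
Sana starts after Mateo ends, so nothing later overlaps Mateo either.
Lucia starts after Sana ends, so nothing later overlaps Sana either.
Kenji starts exactly when Lucia ends (back-to-back, no overlap), so nothing later overlaps Lucia either.
Omar starts after Kenji ends, so nothing later overlaps Kenji either.
Marcus starts after Omar ends, so nothing later overlaps Omar either.
Nadia starts after Marcus ends.
Every pair is clear; the schedule has no overlaps.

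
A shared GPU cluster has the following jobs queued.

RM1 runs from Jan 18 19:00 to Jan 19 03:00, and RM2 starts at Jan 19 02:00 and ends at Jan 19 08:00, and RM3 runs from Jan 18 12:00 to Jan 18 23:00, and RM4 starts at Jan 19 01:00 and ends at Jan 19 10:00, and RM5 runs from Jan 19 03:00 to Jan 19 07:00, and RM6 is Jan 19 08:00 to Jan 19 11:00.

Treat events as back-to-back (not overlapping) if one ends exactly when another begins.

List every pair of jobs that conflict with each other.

Sorted by start: RM3, RM1, RM4, RM2, RM5, RM6.
RM1 starts before RM3 ends → RM3 and RM1 overlap.
RM4 starts after RM3 ends; RM3 is clear from here.
RM4 starts before RM1 ends → RM1 and RM4 overlap.
RM2 starts before RM1 ends → RM1 and RM2 overlap.
RM5 starts exactly when RM1 ends (back-to-back, no overlap); RM1 is clear from here.
RM2 starts before RM4 ends → RM4 and RM2 overlap.
RM5 starts before RM4 ends → RM4 and RM5 overlap.
RM6 starts before RM4 ends → RM4 and RM6 overlap.
RM5 starts before RM2 ends → RM2 and RM5 overlap.
RM6 starts exactly when RM2 ends (back-to-back, no overlap).
RM6 starts after RM5 ends.

RM1 & RM2, RM1 & RM3, RM1 & RM4, RM2 & RM4, RM2 & RM5, RM4 & RM5, RM4 & RM6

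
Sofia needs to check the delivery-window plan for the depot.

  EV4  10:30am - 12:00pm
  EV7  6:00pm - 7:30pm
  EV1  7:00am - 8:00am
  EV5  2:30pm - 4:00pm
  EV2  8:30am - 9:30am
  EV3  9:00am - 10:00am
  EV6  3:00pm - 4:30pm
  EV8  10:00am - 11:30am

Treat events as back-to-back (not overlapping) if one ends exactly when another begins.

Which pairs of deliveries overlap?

EV2 & EV3, EV4 & EV8, EV5 & EV6

Sorted by start: EV1, EV2, EV3, EV8, EV4, EV5, EV6, EV7.
EV2 starts after EV1 ends, so EV1 has no further overlaps.
EV3 starts before EV2 ends → EV2 and EV3 overlap.
EV8 starts after EV2 ends, so EV2 has no further overlaps.
EV8 starts exactly when EV3 ends (back-to-back, no overlap), so EV3 has no further overlaps.
EV4 starts before EV8 ends → EV8 and EV4 overlap.
EV5 starts after EV8 ends, so EV8 has no further overlaps.
EV5 starts after EV4 ends, so EV4 has no further overlaps.
EV6 starts before EV5 ends → EV5 and EV6 overlap.
EV7 starts after EV5 ends.
EV7 starts after EV6 ends.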